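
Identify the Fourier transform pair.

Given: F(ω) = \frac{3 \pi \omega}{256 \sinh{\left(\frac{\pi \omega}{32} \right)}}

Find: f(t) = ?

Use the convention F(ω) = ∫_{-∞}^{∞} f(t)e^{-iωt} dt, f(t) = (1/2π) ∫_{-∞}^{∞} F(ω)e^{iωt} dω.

f(t) = \frac{3}{\cosh^{2}{\left(16 t \right)}}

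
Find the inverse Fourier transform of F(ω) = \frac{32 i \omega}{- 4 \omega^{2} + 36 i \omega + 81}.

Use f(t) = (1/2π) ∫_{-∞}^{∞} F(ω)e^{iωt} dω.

f(t) = 8 \left(1 - \frac{9 t}{2}\right) e^{- \frac{9 t}{2}} u\left(t\right)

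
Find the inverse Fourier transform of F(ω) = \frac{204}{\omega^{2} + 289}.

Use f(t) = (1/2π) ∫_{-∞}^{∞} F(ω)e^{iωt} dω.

f(t) = 6 e^{- 17 \left|{t}\right|}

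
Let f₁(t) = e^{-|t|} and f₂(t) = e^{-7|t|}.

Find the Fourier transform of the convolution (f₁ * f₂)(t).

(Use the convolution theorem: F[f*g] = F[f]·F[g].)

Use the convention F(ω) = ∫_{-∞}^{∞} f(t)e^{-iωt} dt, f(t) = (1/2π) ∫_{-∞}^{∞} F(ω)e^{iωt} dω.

F[f₁*f₂](ω) = \frac{28}{\left(\omega^{2} + 1\right) \left(\omega^{2} + 49\right)}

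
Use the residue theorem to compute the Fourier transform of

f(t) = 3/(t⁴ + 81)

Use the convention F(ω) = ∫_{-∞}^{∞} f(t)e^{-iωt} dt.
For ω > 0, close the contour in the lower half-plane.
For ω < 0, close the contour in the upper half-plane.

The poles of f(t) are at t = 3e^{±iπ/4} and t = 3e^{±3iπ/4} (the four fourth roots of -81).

Let g(z) = f(z)e^{-iωz}; for large |z| the factor e^{-iωz} decays in the lower half-plane when ω > 0 and in the upper half-plane when ω < 0.

Case ω > 0 (lower half-plane, clockwise contour ⇒ F(ω) = -2πi·ΣRes):
  Res_{z = - \frac{3 \sqrt{2}}{2} - \frac{3 \sqrt{2} i}{2}} g(z) = \frac{\sqrt{2} i \left(1 - i\right) e^{\frac{3 \sqrt{2} \omega \left(-1 + i\right)}{2}}}{72}
  Res_{z = \frac{3 \sqrt{2}}{2} - \frac{3 \sqrt{2} i}{2}} g(z) = \frac{\sqrt{2} i \left(1 + i\right) e^{- \frac{3 \sqrt{2} \omega \left(1 + i\right)}{2}}}{72}
  F(ω) = -2πi·ΣRes = \frac{\sqrt{2} \pi \left(1 - i\right) \left(e^{3 \sqrt{2} i \omega} + i\right) e^{- \frac{3 \sqrt{2} \omega \left(1 + i\right)}{2}}}{36} = \frac{\pi e^{- \frac{3 \sqrt{2} \omega}{2}} \sin{\left(\frac{3 \sqrt{2} \omega}{2} + \frac{\pi}{4} \right)}}{9}

Case ω < 0 (upper half-plane, counterclockwise contour ⇒ F(ω) = +2πi·ΣRes):
  Res_{z = \frac{3 \sqrt{2}}{2} + \frac{3 \sqrt{2} i}{2}} g(z) = \frac{\sqrt{2} i \left(-1 + i\right) e^{\frac{3 \sqrt{2} \omega \left(1 - i\right)}{2}}}{72}
  Res_{z = - \frac{3 \sqrt{2}}{2} + \frac{3 \sqrt{2} i}{2}} g(z) = \frac{\sqrt{2} \left(1 - i\right) e^{\frac{3 \sqrt{2} \omega \left(1 + i\right)}{2}}}{72}
  F(ω) = 2πi·ΣRes = - \frac{\sqrt{2} i \pi \left(i \left(1 - i\right) e^{\frac{3 \sqrt{2} \omega \left(1 - i\right)}{2}} - \left(1 - i\right) e^{\frac{3 \sqrt{2} \omega \left(1 + i\right)}{2}}\right)}{36} = \frac{\pi e^{\frac{3 \sqrt{2} \omega}{2}} \cos{\left(\frac{3 \sqrt{2} \omega}{2} + \frac{\pi}{4} \right)}}{9}

Both cases combine into a single formula in |ω|:

F(ω) = \frac{\pi e^{- \frac{3 \sqrt{2} \left|{\omega}\right|}{2}} \sin{\left(\frac{3 \sqrt{2} \left|{\omega}\right|}{2} + \frac{\pi}{4} \right)}}{9}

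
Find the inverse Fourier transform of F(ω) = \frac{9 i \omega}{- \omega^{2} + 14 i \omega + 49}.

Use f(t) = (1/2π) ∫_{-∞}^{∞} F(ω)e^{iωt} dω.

f(t) = 9 \left(1 - 7 t\right) e^{- 7 t} u\left(t\right)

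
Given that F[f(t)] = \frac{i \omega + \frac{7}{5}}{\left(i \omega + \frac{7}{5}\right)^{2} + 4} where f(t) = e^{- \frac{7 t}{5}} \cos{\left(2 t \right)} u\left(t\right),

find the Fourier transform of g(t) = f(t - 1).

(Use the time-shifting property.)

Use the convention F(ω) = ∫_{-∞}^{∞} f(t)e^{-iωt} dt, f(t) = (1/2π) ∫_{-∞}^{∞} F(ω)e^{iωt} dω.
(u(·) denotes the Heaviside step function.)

F[g](ω) = \frac{5 \left(5 i \omega + 7\right) e^{- i \omega}}{\left(5 i \omega + 7\right)^{2} + 100}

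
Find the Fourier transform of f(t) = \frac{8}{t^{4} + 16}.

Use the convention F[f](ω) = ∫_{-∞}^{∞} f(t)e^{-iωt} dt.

F(ω) = \pi e^{- \sqrt{2} \left|{\omega}\right|} \sin{\left(\sqrt{2} \left|{\omega}\right| + \frac{\pi}{4} \right)}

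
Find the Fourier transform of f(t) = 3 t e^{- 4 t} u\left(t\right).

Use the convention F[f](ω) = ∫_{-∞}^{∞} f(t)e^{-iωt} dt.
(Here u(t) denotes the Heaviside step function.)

F(ω) = \frac{3}{\left(i \omega + 4\right)^{2}}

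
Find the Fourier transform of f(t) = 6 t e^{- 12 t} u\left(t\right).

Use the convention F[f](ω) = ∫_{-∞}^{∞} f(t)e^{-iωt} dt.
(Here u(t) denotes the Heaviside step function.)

F(ω) = \frac{6}{\left(i \omega + 12\right)^{2}}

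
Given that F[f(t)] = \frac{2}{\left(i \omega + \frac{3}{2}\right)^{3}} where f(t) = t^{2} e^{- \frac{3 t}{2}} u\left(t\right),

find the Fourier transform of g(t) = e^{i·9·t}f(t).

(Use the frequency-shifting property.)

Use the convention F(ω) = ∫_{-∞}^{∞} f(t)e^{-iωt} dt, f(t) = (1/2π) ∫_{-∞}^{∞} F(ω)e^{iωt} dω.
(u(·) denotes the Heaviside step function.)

F[g](ω) = \frac{16}{\left(2 i \left(\omega - 9\right) + 3\right)^{3}}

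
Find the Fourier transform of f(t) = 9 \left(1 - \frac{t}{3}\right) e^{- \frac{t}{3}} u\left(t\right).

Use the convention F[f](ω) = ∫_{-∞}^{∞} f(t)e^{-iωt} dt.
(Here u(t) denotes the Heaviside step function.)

F(ω) = \frac{81 i \omega}{- 9 \omega^{2} + 6 i \omega + 1}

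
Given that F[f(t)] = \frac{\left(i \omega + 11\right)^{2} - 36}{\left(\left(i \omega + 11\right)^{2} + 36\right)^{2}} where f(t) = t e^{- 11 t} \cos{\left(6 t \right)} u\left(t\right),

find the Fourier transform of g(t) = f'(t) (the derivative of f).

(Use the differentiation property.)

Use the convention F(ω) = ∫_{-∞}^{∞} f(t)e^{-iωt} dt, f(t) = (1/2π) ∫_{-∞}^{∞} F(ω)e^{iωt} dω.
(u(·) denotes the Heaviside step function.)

F[g](ω) = \frac{i \omega \left(\left(i \omega + 11\right)^{2} - 36\right)}{\left(\left(i \omega + 11\right)^{2} + 36\right)^{2}}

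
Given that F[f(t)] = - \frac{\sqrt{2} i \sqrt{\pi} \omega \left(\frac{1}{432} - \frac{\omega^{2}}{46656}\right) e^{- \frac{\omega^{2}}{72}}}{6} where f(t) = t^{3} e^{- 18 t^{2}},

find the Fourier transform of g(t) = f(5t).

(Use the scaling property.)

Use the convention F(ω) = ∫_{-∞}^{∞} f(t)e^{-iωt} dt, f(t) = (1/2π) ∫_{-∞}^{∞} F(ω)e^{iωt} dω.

F[g](ω) = \frac{\sqrt{2} i \sqrt{\pi} \omega \left(\omega^{2} - 2700\right) e^{- \frac{\omega^{2}}{1800}}}{174960000}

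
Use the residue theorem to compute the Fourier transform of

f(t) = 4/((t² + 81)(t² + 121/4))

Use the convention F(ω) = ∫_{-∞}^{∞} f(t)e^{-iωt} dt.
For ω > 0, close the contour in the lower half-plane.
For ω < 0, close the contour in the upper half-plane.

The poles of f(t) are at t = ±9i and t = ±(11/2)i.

Let g(z) = f(z)e^{-iωz}; for large |z| the factor e^{-iωz} decays in the lower half-plane when ω > 0 and in the upper half-plane when ω < 0.

Case ω > 0 (lower half-plane, clockwise contour ⇒ F(ω) = -2πi·ΣRes):
  Res_{z = - 9 i} g(z) = - \frac{8 i e^{- 9 \omega}}{1827}
  Res_{z = - \frac{11 i}{2}} g(z) = \frac{16 i e^{- \frac{11 \omega}{2}}}{2233}
  F(ω) = -2πi·ΣRes = - \frac{16 \pi e^{- 9 \omega}}{1827} + \frac{32 \pi e^{- \frac{11 \omega}{2}}}{2233}

Case ω < 0 (upper half-plane, counterclockwise contour ⇒ F(ω) = +2πi·ΣRes):
  Res_{z = 9 i} g(z) = \frac{8 i e^{9 \omega}}{1827}
  Res_{z = \frac{11 i}{2}} g(z) = - \frac{16 i e^{\frac{11 \omega}{2}}}{2233}
  F(ω) = 2πi·ΣRes = \frac{16 \pi \left(18 e^{\frac{11 \omega}{2}} - 11 e^{9 \omega}\right)}{20097}

Both cases combine into a single formula in |ω|:

F(ω) = - \frac{16 \pi e^{- 9 \left|{\omega}\right|}}{1827} + \frac{32 \pi e^{- \frac{11 \left|{\omega}\right|}{2}}}{2233}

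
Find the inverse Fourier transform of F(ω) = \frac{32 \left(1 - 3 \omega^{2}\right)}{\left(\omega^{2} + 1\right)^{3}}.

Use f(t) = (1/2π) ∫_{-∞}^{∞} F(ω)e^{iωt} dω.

f(t) = 8 t^{2} e^{- \left|{t}\right|}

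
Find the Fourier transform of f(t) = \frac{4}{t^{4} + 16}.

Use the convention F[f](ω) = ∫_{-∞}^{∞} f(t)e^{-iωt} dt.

F(ω) = \frac{\pi e^{- \sqrt{2} \left|{\omega}\right|} \sin{\left(\sqrt{2} \left|{\omega}\right| + \frac{\pi}{4} \right)}}{2}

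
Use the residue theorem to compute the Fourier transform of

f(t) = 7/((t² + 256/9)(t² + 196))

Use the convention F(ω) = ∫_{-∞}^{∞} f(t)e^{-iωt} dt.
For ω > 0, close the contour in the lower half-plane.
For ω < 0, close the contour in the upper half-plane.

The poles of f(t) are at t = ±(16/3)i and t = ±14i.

Let g(z) = f(z)e^{-iωz}; for large |z| the factor e^{-iωz} decays in the lower half-plane when ω > 0 and in the upper half-plane when ω < 0.

Case ω > 0 (lower half-plane, clockwise contour ⇒ F(ω) = -2πi·ΣRes):
  Res_{z = - \frac{16 i}{3}} g(z) = \frac{189 i e^{- \frac{16 \omega}{3}}}{48256}
  Res_{z = - 14 i} g(z) = - \frac{9 i e^{- 14 \omega}}{6032}
  F(ω) = -2πi·ΣRes = - \frac{9 \pi e^{- 14 \omega}}{3016} + \frac{189 \pi e^{- \frac{16 \omega}{3}}}{24128}

Case ω < 0 (upper half-plane, counterclockwise contour ⇒ F(ω) = +2πi·ΣRes):
  Res_{z = \frac{16 i}{3}} g(z) = - \frac{189 i e^{\frac{16 \omega}{3}}}{48256}
  Res_{z = 14 i} g(z) = \frac{9 i e^{14 \omega}}{6032}
  F(ω) = 2πi·ΣRes = \frac{9 \pi \left(21 e^{\frac{16 \omega}{3}} - 8 e^{14 \omega}\right)}{24128}

Both cases combine into a single formula in |ω|:

F(ω) = - \frac{9 \pi e^{- 14 \left|{\omega}\right|}}{3016} + \frac{189 \pi e^{- \frac{16 \left|{\omega}\right|}{3}}}{24128}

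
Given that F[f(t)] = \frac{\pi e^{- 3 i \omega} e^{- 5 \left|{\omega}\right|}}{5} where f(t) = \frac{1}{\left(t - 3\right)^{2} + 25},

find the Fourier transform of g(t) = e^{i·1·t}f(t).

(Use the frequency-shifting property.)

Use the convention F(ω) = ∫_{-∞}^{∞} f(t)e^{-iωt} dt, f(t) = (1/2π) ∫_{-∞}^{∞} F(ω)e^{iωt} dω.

F[g](ω) = \frac{\pi e^{- 3 i \left(\omega - 1\right) - 5 \left|{\omega - 1}\right|}}{5}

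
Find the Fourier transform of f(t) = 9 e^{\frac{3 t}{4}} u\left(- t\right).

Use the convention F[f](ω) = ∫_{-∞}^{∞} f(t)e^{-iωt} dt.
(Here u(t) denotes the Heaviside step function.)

F(ω) = - \frac{36}{4 i \omega - 3}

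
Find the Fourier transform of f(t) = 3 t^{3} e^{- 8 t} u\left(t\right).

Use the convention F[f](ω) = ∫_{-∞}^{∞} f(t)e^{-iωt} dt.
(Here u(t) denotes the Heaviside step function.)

F(ω) = \frac{18}{\left(i \omega + 8\right)^{4}}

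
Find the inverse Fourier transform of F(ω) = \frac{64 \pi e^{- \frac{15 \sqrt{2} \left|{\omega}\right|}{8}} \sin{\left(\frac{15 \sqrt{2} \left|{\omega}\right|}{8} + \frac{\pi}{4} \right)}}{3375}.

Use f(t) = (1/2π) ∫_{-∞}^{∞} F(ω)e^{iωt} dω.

f(t) = \frac{1}{t^{4} + \frac{50625}{256}}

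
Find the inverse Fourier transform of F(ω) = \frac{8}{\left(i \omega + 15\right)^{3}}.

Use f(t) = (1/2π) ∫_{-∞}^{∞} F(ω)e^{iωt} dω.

f(t) = 4 t^{2} e^{- 15 t} u\left(t\right)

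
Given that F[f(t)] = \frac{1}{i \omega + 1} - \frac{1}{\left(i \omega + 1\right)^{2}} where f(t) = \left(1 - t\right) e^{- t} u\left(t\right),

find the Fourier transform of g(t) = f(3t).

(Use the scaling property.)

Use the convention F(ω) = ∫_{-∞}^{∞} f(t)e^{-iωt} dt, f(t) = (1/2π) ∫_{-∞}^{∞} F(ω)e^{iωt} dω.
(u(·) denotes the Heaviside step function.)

F[g](ω) = \frac{i \omega}{- \omega^{2} + 6 i \omega + 9}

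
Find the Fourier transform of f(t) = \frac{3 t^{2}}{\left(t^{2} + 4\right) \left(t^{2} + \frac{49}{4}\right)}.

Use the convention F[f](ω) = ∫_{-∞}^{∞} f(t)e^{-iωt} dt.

F(ω) = - \frac{8 \pi e^{- 2 \left|{\omega}\right|}}{11} + \frac{14 \pi e^{- \frac{7 \left|{\omega}\right|}{2}}}{11}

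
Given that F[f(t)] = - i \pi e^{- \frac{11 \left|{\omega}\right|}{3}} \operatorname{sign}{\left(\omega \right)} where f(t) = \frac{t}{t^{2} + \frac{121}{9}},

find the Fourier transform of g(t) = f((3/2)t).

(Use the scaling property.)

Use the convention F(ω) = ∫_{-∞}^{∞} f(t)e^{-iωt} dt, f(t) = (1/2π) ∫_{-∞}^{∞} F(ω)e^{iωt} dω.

F[g](ω) = - \frac{2 i \pi e^{- \frac{22 \left|{\omega}\right|}{9}} \operatorname{sign}{\left(\omega \right)}}{3}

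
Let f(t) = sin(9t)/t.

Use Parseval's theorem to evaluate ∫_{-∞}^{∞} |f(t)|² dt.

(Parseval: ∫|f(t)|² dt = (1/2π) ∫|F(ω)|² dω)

∫|f(t)|² dt = 9 \pi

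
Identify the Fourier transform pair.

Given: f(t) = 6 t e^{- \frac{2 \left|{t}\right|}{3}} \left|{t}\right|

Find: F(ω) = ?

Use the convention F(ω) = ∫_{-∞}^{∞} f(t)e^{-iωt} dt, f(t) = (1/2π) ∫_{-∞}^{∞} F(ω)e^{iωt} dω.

F(ω) = \frac{5832 i \omega \left(3 \omega^{2} - 4\right)}{\left(9 \omega^{2} + 4\right)^{3}}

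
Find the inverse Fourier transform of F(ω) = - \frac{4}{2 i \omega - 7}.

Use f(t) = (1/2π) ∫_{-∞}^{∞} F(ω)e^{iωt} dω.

f(t) = 2 e^{\frac{7 t}{2}} u\left(- t\right)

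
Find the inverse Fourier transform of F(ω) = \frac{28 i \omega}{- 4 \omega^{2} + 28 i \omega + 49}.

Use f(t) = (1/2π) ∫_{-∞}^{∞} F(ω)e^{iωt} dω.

f(t) = 7 \left(1 - \frac{7 t}{2}\right) e^{- \frac{7 t}{2}} u\left(t\right)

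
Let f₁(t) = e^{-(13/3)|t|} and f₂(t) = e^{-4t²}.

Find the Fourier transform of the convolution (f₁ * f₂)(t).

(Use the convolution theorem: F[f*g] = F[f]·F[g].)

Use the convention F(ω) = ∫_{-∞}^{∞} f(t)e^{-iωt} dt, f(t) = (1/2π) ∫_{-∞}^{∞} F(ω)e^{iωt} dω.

F[f₁*f₂](ω) = \frac{39 \sqrt{\pi} e^{- \frac{\omega^{2}}{16}}}{9 \omega^{2} + 169}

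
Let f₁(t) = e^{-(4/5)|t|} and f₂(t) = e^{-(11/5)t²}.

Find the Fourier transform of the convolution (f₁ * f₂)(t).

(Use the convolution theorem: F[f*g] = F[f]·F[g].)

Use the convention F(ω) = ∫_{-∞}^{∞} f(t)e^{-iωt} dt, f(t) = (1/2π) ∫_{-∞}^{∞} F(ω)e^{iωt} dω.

F[f₁*f₂](ω) = \frac{40 \sqrt{55} \sqrt{\pi} e^{- \frac{5 \omega^{2}}{44}}}{11 \left(25 \omega^{2} + 16\right)}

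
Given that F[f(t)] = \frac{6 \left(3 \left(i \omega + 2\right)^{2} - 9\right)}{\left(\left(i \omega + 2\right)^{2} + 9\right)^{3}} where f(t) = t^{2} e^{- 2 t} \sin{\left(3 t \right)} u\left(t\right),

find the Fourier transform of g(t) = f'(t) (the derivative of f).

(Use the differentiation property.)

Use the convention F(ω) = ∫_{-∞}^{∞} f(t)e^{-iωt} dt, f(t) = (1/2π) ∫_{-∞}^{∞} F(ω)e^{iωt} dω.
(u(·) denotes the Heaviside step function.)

F[g](ω) = \frac{18 i \omega \left(\left(i \omega + 2\right)^{2} - 3\right)}{\left(\left(i \omega + 2\right)^{2} + 9\right)^{3}}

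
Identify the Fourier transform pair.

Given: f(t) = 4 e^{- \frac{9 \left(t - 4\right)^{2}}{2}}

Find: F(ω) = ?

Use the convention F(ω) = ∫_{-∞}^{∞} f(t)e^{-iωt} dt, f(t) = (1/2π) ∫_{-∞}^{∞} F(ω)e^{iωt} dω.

F(ω) = \frac{4 \sqrt{2} \sqrt{\pi} e^{- \frac{\omega \left(\omega + 72 i\right)}{18}}}{3}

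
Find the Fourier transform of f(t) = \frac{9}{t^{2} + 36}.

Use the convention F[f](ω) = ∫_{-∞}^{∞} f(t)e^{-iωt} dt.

F(ω) = \frac{3 \pi e^{- 6 \left|{\omega}\right|}}{2}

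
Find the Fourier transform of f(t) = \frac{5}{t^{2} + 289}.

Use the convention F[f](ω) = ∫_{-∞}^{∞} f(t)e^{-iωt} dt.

F(ω) = \frac{5 \pi e^{- 17 \left|{\omega}\right|}}{17}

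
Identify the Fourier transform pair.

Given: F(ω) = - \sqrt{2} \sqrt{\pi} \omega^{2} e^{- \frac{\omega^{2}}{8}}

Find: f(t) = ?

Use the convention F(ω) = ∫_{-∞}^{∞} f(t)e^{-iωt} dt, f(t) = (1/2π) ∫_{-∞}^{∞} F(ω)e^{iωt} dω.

f(t) = 4 \left(8 t^{2} - 2\right) e^{- 2 t^{2}}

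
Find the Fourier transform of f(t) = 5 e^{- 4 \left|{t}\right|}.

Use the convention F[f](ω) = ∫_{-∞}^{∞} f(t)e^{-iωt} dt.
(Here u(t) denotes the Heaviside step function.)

F(ω) = \frac{40}{\omega^{2} + 16}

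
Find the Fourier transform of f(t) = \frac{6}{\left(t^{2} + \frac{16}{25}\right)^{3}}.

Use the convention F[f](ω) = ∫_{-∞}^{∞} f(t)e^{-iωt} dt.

F(ω) = \frac{375 \pi \left(16 \omega^{2} + 60 \left|{\omega}\right| + 75\right) e^{- \frac{4 \left|{\omega}\right|}{5}}}{4096}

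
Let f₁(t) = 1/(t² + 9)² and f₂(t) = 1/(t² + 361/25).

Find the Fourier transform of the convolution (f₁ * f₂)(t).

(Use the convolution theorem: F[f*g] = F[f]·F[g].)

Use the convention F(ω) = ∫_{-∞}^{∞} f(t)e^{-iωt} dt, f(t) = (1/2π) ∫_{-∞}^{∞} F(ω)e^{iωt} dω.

F[f₁*f₂](ω) = \frac{5 \pi^{2} \left(3 \left|{\omega}\right| + 1\right) e^{- \frac{34 \left|{\omega}\right|}{5}}}{1026}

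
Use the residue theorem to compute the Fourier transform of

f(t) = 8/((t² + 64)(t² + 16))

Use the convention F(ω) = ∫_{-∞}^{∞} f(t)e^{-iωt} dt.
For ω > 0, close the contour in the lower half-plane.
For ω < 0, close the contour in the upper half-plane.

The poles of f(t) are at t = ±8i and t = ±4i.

Let g(z) = f(z)e^{-iωz}; for large |z| the factor e^{-iωz} decays in the lower half-plane when ω > 0 and in the upper half-plane when ω < 0.

Case ω > 0 (lower half-plane, clockwise contour ⇒ F(ω) = -2πi·ΣRes):
  Res_{z = - 8 i} g(z) = - \frac{i e^{- 8 \omega}}{96}
  Res_{z = - 4 i} g(z) = \frac{i e^{- 4 \omega}}{48}
  F(ω) = -2πi·ΣRes = \frac{\pi \left(2 e^{4 \omega} - 1\right) e^{- 8 \omega}}{48}

Case ω < 0 (upper half-plane, counterclockwise contour ⇒ F(ω) = +2πi·ΣRes):
  Res_{z = 8 i} g(z) = \frac{i e^{8 \omega}}{96}
  Res_{z = 4 i} g(z) = - \frac{i e^{4 \omega}}{48}
  F(ω) = 2πi·ΣRes = \frac{\pi \left(2 - e^{4 \omega}\right) e^{4 \omega}}{48}

Both cases combine into a single formula in |ω|:

F(ω) = \frac{\pi \left(2 e^{4 \left|{\omega}\right|} - 1\right) e^{- 8 \left|{\omega}\right|}}{48}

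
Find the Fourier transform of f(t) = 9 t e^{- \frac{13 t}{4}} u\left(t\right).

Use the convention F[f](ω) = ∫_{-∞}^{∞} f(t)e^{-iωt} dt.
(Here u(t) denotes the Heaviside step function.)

F(ω) = \frac{144}{\left(4 i \omega + 13\right)^{2}}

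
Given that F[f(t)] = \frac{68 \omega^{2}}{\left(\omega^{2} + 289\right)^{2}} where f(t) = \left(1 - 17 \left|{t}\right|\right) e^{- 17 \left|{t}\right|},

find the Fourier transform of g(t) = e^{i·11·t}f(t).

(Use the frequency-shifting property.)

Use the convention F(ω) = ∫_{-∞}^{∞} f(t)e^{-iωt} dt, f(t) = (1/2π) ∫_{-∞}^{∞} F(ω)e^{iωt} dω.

F[g](ω) = \frac{68 \left(\omega - 11\right)^{2}}{\left(\left(\omega - 11\right)^{2} + 289\right)^{2}}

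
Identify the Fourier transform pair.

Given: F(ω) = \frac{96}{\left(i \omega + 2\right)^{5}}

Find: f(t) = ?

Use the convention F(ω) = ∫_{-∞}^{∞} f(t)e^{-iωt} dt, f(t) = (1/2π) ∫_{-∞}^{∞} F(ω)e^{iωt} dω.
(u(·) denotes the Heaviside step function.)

f(t) = 4 t^{4} e^{- 2 t} u\left(t\right)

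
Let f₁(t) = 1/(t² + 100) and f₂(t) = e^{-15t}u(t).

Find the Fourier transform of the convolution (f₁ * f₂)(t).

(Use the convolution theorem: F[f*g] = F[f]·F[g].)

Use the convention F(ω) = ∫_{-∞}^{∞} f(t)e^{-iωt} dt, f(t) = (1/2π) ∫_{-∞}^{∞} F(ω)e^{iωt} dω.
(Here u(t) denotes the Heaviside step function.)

F[f₁*f₂](ω) = \frac{\pi e^{- 10 \left|{\omega}\right|}}{10 \left(i \omega + 15\right)}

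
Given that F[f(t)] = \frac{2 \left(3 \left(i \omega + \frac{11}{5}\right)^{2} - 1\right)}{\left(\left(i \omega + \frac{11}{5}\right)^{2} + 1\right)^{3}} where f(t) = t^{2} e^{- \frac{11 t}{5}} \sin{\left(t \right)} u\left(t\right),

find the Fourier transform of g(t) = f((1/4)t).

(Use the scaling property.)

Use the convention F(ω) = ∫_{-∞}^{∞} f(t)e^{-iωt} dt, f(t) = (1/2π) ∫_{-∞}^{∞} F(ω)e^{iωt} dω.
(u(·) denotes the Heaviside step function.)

F[g](ω) = \frac{5000 \left(3 \left(20 i \omega + 11\right)^{2} - 25\right)}{\left(\left(20 i \omega + 11\right)^{2} + 25\right)^{3}}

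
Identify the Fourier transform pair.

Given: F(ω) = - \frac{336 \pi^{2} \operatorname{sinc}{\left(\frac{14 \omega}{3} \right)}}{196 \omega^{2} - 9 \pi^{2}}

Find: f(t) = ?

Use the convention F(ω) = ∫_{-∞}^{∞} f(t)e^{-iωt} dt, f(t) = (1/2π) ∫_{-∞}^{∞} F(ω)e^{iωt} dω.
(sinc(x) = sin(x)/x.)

f(t) = 8 \left(\begin{cases} \cos^{2}{\left(\frac{3 \pi t}{28} \right)} & \text{for}\: \left|{t}\right| < \frac{14}{3} \\0 & \text{otherwise} \end{cases}\right)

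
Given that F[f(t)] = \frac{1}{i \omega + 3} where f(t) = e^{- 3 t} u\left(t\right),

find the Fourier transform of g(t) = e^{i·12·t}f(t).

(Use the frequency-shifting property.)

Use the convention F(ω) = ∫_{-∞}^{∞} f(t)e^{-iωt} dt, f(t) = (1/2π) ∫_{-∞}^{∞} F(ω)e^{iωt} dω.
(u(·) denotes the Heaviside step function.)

F[g](ω) = \frac{1}{i \left(\omega - 12\right) + 3}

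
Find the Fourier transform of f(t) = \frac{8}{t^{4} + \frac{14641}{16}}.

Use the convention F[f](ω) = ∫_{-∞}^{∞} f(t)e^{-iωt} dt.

F(ω) = \frac{64 \pi e^{- \frac{11 \sqrt{2} \left|{\omega}\right|}{4}} \sin{\left(\frac{11 \sqrt{2} \left|{\omega}\right|}{4} + \frac{\pi}{4} \right)}}{1331}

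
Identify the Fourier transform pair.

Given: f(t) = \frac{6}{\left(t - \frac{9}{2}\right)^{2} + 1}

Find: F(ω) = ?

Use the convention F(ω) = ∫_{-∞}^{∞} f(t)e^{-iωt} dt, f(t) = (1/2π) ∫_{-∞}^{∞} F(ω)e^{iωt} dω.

F(ω) = 6 \pi e^{- \frac{9 i \omega}{2} - \left|{\omega}\right|}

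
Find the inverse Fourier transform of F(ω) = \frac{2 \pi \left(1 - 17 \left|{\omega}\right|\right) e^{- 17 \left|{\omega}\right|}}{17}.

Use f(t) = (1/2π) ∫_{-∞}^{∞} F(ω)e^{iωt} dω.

f(t) = \frac{4 t^{2}}{\left(t^{2} + 289\right)^{2}}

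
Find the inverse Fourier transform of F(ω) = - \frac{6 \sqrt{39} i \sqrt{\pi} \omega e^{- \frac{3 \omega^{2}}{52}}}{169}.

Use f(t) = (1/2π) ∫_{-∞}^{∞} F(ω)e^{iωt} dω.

f(t) = 4 t e^{- \frac{13 t^{2}}{3}}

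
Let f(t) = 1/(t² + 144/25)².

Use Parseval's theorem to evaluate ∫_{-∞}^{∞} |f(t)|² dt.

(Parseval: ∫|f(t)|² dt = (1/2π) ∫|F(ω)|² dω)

∫|f(t)|² dt = \frac{390625 \pi}{573308928}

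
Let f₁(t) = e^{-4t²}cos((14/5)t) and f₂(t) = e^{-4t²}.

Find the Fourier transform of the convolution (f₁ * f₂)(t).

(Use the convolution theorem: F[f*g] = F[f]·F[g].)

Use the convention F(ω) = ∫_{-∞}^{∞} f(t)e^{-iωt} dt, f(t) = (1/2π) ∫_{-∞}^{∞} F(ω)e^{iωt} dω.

F[f₁*f₂](ω) = \frac{\pi \left(e^{\frac{7 \omega}{10}} + 1\right) e^{- \frac{\omega^{2}}{8} - \frac{7 \omega}{20} - \frac{49}{100}}}{8}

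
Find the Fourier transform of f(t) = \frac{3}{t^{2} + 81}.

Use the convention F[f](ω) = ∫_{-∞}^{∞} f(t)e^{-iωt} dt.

F(ω) = \frac{\pi e^{- 9 \left|{\omega}\right|}}{3}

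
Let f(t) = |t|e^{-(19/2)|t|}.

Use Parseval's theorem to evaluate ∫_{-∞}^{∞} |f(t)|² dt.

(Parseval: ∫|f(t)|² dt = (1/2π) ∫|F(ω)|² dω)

∫|f(t)|² dt = \frac{4}{6859}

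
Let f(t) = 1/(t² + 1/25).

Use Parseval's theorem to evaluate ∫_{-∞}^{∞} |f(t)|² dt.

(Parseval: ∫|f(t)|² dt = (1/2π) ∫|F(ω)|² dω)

∫|f(t)|² dt = \frac{125 \pi}{2}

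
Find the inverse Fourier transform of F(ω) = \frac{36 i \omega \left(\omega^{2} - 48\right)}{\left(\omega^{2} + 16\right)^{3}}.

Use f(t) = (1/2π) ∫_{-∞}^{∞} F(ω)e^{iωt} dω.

f(t) = 9 t e^{- 4 \left|{t}\right|} \left|{t}\right|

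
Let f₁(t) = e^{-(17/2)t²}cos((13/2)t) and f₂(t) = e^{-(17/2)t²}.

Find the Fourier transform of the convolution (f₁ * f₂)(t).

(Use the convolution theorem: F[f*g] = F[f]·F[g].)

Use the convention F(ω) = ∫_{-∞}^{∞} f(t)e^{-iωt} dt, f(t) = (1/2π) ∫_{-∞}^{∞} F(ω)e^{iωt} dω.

F[f₁*f₂](ω) = \frac{\pi \left(e^{\frac{13 \omega}{17}} + 1\right) e^{- \frac{\omega^{2}}{17} - \frac{13 \omega}{34} - \frac{169}{136}}}{17}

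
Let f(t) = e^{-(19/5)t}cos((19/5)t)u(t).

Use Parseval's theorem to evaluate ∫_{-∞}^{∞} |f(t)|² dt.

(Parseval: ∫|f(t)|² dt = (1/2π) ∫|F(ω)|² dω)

∫|f(t)|² dt = \frac{15}{152}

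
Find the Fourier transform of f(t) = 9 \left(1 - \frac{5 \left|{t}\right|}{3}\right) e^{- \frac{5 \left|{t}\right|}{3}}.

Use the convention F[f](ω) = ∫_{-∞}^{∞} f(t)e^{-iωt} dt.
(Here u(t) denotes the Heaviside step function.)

F(ω) = \frac{4860 \omega^{2}}{\left(9 \omega^{2} + 25\right)^{2}}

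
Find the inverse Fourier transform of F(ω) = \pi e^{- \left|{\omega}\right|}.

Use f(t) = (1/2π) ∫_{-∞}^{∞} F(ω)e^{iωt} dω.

f(t) = \frac{1}{t^{2} + 1}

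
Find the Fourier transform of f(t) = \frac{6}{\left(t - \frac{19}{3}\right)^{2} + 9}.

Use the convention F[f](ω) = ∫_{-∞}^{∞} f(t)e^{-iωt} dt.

F(ω) = 2 \pi e^{- \frac{19 i \omega}{3} - 3 \left|{\omega}\right|}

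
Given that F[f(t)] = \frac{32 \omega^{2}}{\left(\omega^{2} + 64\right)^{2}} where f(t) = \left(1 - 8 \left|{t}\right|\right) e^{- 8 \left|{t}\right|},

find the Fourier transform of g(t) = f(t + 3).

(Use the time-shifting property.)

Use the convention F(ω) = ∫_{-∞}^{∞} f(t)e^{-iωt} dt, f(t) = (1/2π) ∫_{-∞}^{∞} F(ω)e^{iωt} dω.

F[g](ω) = \frac{32 \omega^{2} e^{3 i \omega}}{\left(\omega^{2} + 64\right)^{2}}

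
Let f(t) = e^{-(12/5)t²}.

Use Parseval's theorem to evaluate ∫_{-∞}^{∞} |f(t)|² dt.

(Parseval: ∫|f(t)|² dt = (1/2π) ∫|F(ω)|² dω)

∫|f(t)|² dt = \frac{\sqrt{30} \sqrt{\pi}}{12}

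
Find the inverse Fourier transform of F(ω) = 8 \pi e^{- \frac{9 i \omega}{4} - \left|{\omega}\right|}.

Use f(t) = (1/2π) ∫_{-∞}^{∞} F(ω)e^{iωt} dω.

f(t) = \frac{8}{\left(t - \frac{9}{4}\right)^{2} + 1}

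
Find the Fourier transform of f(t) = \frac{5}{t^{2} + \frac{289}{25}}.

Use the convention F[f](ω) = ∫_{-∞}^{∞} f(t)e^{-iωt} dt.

F(ω) = \frac{25 \pi e^{- \frac{17 \left|{\omega}\right|}{5}}}{17}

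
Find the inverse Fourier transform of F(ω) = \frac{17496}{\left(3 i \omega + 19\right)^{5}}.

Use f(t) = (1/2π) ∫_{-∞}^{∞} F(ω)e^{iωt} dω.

f(t) = 3 t^{4} e^{- \frac{19 t}{3}} u\left(t\right)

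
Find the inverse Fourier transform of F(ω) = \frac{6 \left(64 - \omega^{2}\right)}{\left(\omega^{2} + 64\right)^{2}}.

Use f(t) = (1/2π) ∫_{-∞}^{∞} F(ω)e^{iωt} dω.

f(t) = 3 e^{- 8 \left|{t}\right|} \left|{t}\right|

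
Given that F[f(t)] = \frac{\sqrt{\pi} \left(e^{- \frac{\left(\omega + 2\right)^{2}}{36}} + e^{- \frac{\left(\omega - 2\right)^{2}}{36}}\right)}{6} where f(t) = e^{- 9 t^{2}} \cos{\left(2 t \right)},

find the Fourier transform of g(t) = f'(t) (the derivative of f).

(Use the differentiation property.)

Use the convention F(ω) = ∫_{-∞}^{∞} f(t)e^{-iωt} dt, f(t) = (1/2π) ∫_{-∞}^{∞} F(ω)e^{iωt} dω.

F[g](ω) = \frac{i \sqrt{\pi} \omega \left(e^{\frac{2 \omega}{9}} + 1\right) e^{- \frac{\omega^{2}}{36} - \frac{\omega}{9} - \frac{1}{9}}}{6}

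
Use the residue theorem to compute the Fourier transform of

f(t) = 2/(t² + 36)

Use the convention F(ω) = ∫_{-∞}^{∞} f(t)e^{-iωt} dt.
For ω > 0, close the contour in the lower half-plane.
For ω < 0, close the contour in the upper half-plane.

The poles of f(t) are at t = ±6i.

Let g(z) = f(z)e^{-iωz}; for large |z| the factor e^{-iωz} decays in the lower half-plane when ω > 0 and in the upper half-plane when ω < 0.

Case ω > 0 (lower half-plane, clockwise contour ⇒ F(ω) = -2πi·ΣRes):
  Res_{z = - 6 i} g(z) = \frac{i e^{- 6 \omega}}{6}
  F(ω) = -2πi·ΣRes = \frac{\pi e^{- 6 \omega}}{3}

Case ω < 0 (upper half-plane, counterclockwise contour ⇒ F(ω) = +2πi·ΣRes):
  Res_{z = 6 i} g(z) = - \frac{i e^{6 \omega}}{6}
  F(ω) = 2πi·ΣRes = \frac{\pi e^{6 \omega}}{3}

Both cases combine into a single formula in |ω|:

F(ω) = \frac{\pi e^{- 6 \left|{\omega}\right|}}{3}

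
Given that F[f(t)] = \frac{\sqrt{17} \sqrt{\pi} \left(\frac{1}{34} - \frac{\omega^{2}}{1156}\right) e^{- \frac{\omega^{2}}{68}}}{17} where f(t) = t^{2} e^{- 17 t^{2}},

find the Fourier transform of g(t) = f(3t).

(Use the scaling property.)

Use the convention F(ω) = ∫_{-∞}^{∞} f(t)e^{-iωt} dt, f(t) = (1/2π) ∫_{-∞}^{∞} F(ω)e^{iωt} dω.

F[g](ω) = \frac{\sqrt{17} \sqrt{\pi} \left(306 - \omega^{2}\right) e^{- \frac{\omega^{2}}{612}}}{530604}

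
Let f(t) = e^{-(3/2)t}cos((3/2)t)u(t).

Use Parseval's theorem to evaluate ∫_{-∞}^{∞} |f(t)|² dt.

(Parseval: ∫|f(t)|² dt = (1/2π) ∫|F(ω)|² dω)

∫|f(t)|² dt = \frac{1}{4}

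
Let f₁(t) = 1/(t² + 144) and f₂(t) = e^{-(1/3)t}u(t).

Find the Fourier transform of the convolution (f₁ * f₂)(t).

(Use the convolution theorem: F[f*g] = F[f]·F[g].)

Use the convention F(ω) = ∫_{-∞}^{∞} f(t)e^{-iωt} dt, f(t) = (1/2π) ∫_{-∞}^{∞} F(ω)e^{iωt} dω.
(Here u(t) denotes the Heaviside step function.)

F[f₁*f₂](ω) = \frac{\pi e^{- 12 \left|{\omega}\right|}}{4 \left(3 i \omega + 1\right)}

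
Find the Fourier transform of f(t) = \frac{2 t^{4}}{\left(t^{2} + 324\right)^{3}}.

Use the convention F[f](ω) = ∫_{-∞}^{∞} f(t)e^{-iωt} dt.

F(ω) = \frac{\pi \left(108 \omega^{2} - 30 \left|{\omega}\right| + 1\right) e^{- 18 \left|{\omega}\right|}}{24}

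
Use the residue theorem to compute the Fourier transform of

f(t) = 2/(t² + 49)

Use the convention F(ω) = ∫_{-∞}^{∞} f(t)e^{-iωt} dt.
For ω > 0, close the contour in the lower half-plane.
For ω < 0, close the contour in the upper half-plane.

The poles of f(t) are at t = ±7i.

Let g(z) = f(z)e^{-iωz}; for large |z| the factor e^{-iωz} decays in the lower half-plane when ω > 0 and in the upper half-plane when ω < 0.

Case ω > 0 (lower half-plane, clockwise contour ⇒ F(ω) = -2πi·ΣRes):
  Res_{z = - 7 i} g(z) = \frac{i e^{- 7 \omega}}{7}
  F(ω) = -2πi·ΣRes = \frac{2 \pi e^{- 7 \omega}}{7}

Case ω < 0 (upper half-plane, counterclockwise contour ⇒ F(ω) = +2πi·ΣRes):
  Res_{z = 7 i} g(z) = - \frac{i e^{7 \omega}}{7}
  F(ω) = 2πi·ΣRes = \frac{2 \pi e^{7 \omega}}{7}

Both cases combine into a single formula in |ω|:

F(ω) = \frac{2 \pi e^{- 7 \left|{\omega}\right|}}{7}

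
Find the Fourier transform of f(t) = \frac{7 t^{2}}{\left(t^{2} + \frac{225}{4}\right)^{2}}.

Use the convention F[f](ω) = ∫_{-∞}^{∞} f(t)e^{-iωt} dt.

F(ω) = \frac{7 \pi \left(2 - 15 \left|{\omega}\right|\right) e^{- \frac{15 \left|{\omega}\right|}{2}}}{30}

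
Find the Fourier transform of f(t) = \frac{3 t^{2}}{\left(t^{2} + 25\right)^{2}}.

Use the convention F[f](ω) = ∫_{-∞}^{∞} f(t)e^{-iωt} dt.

F(ω) = \frac{3 \pi \left(1 - 5 \left|{\omega}\right|\right) e^{- 5 \left|{\omega}\right|}}{10}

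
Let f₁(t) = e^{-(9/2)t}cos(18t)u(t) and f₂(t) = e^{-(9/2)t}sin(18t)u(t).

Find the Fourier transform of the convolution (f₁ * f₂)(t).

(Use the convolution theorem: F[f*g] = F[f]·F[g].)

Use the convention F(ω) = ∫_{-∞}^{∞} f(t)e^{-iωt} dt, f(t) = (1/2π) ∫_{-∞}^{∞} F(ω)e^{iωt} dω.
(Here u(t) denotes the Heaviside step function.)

F[f₁*f₂](ω) = \frac{144 \left(2 i \omega + 9\right)}{\left(\left(2 i \omega + 9\right)^{2} + 1296\right)^{2}}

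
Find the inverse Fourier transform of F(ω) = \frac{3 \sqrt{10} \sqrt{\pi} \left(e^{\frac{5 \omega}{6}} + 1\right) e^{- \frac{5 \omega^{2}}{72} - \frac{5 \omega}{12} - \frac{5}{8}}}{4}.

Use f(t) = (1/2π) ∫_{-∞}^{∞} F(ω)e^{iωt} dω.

f(t) = 9 e^{- \frac{18 t^{2}}{5}} \cos{\left(3 t \right)}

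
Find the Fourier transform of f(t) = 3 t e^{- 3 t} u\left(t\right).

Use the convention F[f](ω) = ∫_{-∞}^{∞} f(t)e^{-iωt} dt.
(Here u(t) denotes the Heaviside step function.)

F(ω) = \frac{3}{\left(i \omega + 3\right)^{2}}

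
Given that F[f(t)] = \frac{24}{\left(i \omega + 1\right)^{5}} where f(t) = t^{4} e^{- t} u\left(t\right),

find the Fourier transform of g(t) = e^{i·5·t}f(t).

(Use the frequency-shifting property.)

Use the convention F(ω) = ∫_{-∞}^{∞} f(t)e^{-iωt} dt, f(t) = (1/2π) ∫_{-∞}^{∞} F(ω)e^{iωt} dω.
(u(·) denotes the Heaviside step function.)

F[g](ω) = \frac{24}{\left(i \left(\omega - 5\right) + 1\right)^{5}}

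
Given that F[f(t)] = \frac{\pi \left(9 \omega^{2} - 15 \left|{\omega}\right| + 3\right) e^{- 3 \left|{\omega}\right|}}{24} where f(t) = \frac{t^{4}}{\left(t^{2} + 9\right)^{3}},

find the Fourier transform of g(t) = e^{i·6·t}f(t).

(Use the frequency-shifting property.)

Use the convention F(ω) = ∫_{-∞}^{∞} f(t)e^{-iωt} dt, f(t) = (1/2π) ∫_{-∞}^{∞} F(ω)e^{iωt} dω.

F[g](ω) = \frac{\pi \left(3 \left(\omega - 6\right)^{2} - 5 \left|{\omega - 6}\right| + 1\right) e^{- 3 \left|{\omega - 6}\right|}}{8}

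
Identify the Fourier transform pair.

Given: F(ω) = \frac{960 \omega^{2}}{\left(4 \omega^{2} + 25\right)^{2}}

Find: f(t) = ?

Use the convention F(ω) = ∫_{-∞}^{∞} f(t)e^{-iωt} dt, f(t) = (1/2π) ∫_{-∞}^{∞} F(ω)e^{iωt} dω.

f(t) = 6 \left(1 - \frac{5 \left|{t}\right|}{2}\right) e^{- \frac{5 \left|{t}\right|}{2}}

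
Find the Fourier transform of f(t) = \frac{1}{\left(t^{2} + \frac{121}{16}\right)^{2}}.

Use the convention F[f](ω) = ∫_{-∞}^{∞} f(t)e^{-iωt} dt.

F(ω) = \frac{8 \pi \left(11 \left|{\omega}\right| + 4\right) e^{- \frac{11 \left|{\omega}\right|}{4}}}{1331}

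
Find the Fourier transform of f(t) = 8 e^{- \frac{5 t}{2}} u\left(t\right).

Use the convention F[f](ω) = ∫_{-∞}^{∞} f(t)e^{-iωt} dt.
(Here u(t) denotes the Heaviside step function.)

F(ω) = \frac{16}{2 i \omega + 5}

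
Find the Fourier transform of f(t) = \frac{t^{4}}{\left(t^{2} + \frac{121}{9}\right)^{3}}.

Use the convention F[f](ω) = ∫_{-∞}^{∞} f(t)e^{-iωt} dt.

F(ω) = \frac{\pi \left(121 \omega^{2} - 165 \left|{\omega}\right| + 27\right) e^{- \frac{11 \left|{\omega}\right|}{3}}}{264}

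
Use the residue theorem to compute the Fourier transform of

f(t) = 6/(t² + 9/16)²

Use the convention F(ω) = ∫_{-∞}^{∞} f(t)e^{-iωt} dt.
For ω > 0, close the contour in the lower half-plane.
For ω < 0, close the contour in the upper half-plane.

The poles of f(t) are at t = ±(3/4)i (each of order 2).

Let g(z) = f(z)e^{-iωz}; for large |z| the factor e^{-iωz} decays in the lower half-plane when ω > 0 and in the upper half-plane when ω < 0.

Case ω > 0 (lower half-plane, clockwise contour ⇒ F(ω) = -2πi·ΣRes):
  Res_{z = - \frac{3 i}{4}} g(z) = \frac{8 i \left(3 \omega + 4\right) e^{- \frac{3 \omega}{4}}}{9} (pole of order 2)
  F(ω) = -2πi·ΣRes = \frac{16 \pi \left(3 \omega + 4\right) e^{- \frac{3 \omega}{4}}}{9}

Case ω < 0 (upper half-plane, counterclockwise contour ⇒ F(ω) = +2πi·ΣRes):
  Res_{z = \frac{3 i}{4}} g(z) = \frac{8 i \left(3 \omega - 4\right) e^{\frac{3 \omega}{4}}}{9} (pole of order 2)
  F(ω) = 2πi·ΣRes = \frac{16 \pi \left(4 - 3 \omega\right) e^{\frac{3 \omega}{4}}}{9}

Both cases combine into a single formula in |ω|:

F(ω) = \frac{16 \pi \left(3 \left|{\omega}\right| + 4\right) e^{- \frac{3 \left|{\omega}\right|}{4}}}{9}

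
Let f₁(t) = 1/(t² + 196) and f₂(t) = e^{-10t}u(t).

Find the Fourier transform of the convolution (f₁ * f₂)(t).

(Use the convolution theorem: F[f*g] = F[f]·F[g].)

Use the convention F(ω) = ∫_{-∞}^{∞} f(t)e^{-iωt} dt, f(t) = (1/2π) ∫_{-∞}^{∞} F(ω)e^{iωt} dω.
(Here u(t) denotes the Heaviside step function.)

F[f₁*f₂](ω) = \frac{\pi e^{- 14 \left|{\omega}\right|}}{14 \left(i \omega + 10\right)}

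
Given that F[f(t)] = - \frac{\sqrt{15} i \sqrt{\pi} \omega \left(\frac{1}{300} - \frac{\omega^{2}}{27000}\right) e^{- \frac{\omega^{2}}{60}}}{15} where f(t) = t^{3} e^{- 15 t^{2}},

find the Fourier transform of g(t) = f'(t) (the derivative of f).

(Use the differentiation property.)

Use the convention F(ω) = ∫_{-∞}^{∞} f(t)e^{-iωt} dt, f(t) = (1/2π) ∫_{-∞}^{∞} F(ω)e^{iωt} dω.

F[g](ω) = \frac{\sqrt{15} \sqrt{\pi} \omega^{2} \left(90 - \omega^{2}\right) e^{- \frac{\omega^{2}}{60}}}{405000}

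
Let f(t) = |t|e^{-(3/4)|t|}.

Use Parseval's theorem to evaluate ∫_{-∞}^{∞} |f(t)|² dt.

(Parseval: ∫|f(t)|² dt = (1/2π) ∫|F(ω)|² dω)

∫|f(t)|² dt = \frac{32}{27}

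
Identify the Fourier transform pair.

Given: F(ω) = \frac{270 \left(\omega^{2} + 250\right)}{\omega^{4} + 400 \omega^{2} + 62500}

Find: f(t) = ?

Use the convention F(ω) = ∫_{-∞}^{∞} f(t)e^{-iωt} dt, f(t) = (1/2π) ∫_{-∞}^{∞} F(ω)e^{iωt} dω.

f(t) = 9 e^{- 15 \left|{t}\right|} \cos{\left(5 \left|{t}\right| \right)}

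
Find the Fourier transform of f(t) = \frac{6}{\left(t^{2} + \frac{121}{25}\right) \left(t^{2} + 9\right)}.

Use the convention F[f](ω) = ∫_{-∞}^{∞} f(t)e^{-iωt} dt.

F(ω) = - \frac{25 \pi e^{- 3 \left|{\omega}\right|}}{52} + \frac{375 \pi e^{- \frac{11 \left|{\omega}\right|}{5}}}{572}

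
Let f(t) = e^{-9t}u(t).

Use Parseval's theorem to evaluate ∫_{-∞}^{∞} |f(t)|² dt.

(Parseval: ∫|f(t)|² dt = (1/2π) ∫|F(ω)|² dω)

∫|f(t)|² dt = \frac{1}{18}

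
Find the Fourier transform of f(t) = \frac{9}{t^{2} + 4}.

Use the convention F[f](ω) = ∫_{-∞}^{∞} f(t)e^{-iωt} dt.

F(ω) = \frac{9 \pi e^{- 2 \left|{\omega}\right|}}{2}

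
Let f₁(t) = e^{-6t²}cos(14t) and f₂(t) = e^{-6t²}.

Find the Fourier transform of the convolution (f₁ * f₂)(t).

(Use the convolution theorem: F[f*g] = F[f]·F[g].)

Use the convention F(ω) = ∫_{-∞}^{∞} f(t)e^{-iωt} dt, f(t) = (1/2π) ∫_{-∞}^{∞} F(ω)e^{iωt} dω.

F[f₁*f₂](ω) = \frac{\pi \left(e^{\frac{7 \omega}{3}} + 1\right) e^{- \frac{\omega^{2}}{12} - \frac{7 \omega}{6} - \frac{49}{6}}}{12}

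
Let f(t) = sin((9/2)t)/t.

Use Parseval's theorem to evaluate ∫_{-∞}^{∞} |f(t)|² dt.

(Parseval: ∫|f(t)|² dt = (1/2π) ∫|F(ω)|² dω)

∫|f(t)|² dt = \frac{9 \pi}{2}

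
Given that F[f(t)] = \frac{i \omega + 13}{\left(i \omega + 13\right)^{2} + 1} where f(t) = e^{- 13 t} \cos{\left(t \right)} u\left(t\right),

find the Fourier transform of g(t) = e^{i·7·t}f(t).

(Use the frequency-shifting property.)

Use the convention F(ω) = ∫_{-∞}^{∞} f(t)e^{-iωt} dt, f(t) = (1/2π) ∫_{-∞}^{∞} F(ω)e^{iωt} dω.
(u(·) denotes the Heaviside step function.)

F[g](ω) = \frac{i \left(\omega - 7\right) + 13}{\left(i \left(\omega - 7\right) + 13\right)^{2} + 1}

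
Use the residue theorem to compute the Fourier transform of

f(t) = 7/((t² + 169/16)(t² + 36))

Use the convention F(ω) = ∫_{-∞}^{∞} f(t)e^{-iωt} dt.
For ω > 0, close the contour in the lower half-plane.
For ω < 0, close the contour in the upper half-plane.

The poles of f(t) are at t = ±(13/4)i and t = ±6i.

Let g(z) = f(z)e^{-iωz}; for large |z| the factor e^{-iωz} decays in the lower half-plane when ω > 0 and in the upper half-plane when ω < 0.

Case ω > 0 (lower half-plane, clockwise contour ⇒ F(ω) = -2πi·ΣRes):
  Res_{z = - \frac{13 i}{4}} g(z) = \frac{224 i e^{- \frac{13 \omega}{4}}}{5291}
  Res_{z = - 6 i} g(z) = - \frac{28 i e^{- 6 \omega}}{1221}
  F(ω) = -2πi·ΣRes = - \frac{56 \pi e^{- 6 \omega}}{1221} + \frac{448 \pi e^{- \frac{13 \omega}{4}}}{5291}

Case ω < 0 (upper half-plane, counterclockwise contour ⇒ F(ω) = +2πi·ΣRes):
  Res_{z = \frac{13 i}{4}} g(z) = - \frac{224 i e^{\frac{13 \omega}{4}}}{5291}
  Res_{z = 6 i} g(z) = \frac{28 i e^{6 \omega}}{1221}
  F(ω) = 2πi·ΣRes = \frac{56 \pi \left(24 e^{\frac{13 \omega}{4}} - 13 e^{6 \omega}\right)}{15873}

Both cases combine into a single formula in |ω|:

F(ω) = - \frac{56 \pi e^{- 6 \left|{\omega}\right|}}{1221} + \frac{448 \pi e^{- \frac{13 \left|{\omega}\right|}{4}}}{5291}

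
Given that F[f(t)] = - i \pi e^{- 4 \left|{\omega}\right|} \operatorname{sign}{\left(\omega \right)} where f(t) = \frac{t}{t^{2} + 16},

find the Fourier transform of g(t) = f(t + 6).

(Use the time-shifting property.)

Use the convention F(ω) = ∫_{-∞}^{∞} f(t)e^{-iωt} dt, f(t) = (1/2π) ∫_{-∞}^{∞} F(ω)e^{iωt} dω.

F[g](ω) = - i \pi e^{6 i \omega} e^{- 4 \left|{\omega}\right|} \operatorname{sign}{\left(\omega \right)}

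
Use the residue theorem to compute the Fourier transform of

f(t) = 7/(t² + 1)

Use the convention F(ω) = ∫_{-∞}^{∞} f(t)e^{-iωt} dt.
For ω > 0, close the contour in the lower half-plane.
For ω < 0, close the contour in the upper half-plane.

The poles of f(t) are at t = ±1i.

Let g(z) = f(z)e^{-iωz}; for large |z| the factor e^{-iωz} decays in the lower half-plane when ω > 0 and in the upper half-plane when ω < 0.

Case ω > 0 (lower half-plane, clockwise contour ⇒ F(ω) = -2πi·ΣRes):
  Res_{z = - i} g(z) = \frac{7 i e^{- \omega}}{2}
  F(ω) = -2πi·ΣRes = 7 \pi e^{- \omega}

Case ω < 0 (upper half-plane, counterclockwise contour ⇒ F(ω) = +2πi·ΣRes):
  Res_{z = i} g(z) = - \frac{7 i e^{\omega}}{2}
  F(ω) = 2πi·ΣRes = 7 \pi e^{\omega}

Both cases combine into a single formula in |ω|:

F(ω) = 7 \pi e^{- \left|{\omega}\right|}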